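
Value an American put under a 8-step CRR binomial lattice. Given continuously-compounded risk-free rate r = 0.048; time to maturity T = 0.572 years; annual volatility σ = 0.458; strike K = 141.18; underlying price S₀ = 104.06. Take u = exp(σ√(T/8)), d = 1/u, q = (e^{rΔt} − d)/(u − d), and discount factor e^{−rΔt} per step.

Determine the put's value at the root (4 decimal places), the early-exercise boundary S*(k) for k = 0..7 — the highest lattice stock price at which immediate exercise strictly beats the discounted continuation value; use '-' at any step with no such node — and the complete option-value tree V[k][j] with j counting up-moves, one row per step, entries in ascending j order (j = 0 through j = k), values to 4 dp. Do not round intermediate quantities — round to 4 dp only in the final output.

Δt=0.07150  u=1.13028  d=0.88474  q=0.48342  discount=0.99657
step 8 (expiry): payoffs max(K−S,0) = 102.1148 91.2727 77.4216 59.7264 37.1200 8.2395 0.0000 0.0000 0.0000
step 7: (k=7,j=0): S=44.1547, (K−S)⁺=97.0253, hold=96.5416 ⇒ V=97.0253 exercise | (k=7,j=1): S=56.4093, (K−S)⁺=84.7707, hold=84.2870 ⇒ V=84.7707 exercise | (k=7,j=2): S=72.0649, (K−S)⁺=69.1151, hold=68.6314 ⇒ V=69.1151 exercise | (k=7,j=3): S=92.0655, (K−S)⁺=49.1145, hold=48.6308 ⇒ V=49.1145 exercise | (k=7,j=4): S=117.6171, (K−S)⁺=23.5629, hold=23.0792 ⇒ V=23.5629 exercise | (k=7,j=5): S=150.2602, (K−S)⁺=0.0000, hold=4.2418 ⇒ V=4.2418 continue | (k=7,j=6): S=191.9628, (K−S)⁺=0.0000, hold=0.0000 ⇒ V=0.0000 continue | (k=7,j=7): S=245.2396, (K−S)⁺=0.0000, hold=0.0000 ⇒ V=0.0000 continue  boundary S*=117.6171
step 6: (k=6,j=0): S=49.9073, (K−S)⁺=91.2727, hold=90.7890 ⇒ V=91.2727 exercise | (k=6,j=1): S=63.7584, (K−S)⁺=77.4216, hold=76.9379 ⇒ V=77.4216 exercise | (k=6,j=2): S=81.4536, (K−S)⁺=59.7264, hold=59.2427 ⇒ V=59.7264 exercise | (k=6,j=3): S=104.0600, (K−S)⁺=37.1200, hold=36.6363 ⇒ V=37.1200 exercise | (k=6,j=4): S=132.9405, (K−S)⁺=8.2395, hold=14.1739 ⇒ V=14.1739 continue | (k=6,j=5): S=169.8363, (K−S)⁺=0.0000, hold=2.1837 ⇒ V=2.1837 continue | (k=6,j=6): S=216.9721, (K−S)⁺=0.0000, hold=0.0000 ⇒ V=0.0000 continue  boundary S*=104.0600
step 5: (k=5,j=0): S=56.4093, (K−S)⁺=84.7707, hold=84.2870 ⇒ V=84.7707 exercise | (k=5,j=1): S=72.0649, (K−S)⁺=69.1151, hold=68.6314 ⇒ V=69.1151 exercise | (k=5,j=2): S=92.0655, (K−S)⁺=49.1145, hold=48.6308 ⇒ V=49.1145 exercise | (k=5,j=3): S=117.6171, (K−S)⁺=23.5629, hold=25.9382 ⇒ V=25.9382 continue | (k=5,j=4): S=150.2602, (K−S)⁺=0.0000, hold=8.3489 ⇒ V=8.3489 continue | (k=5,j=5): S=191.9628, (K−S)⁺=0.0000, hold=1.1242 ⇒ V=1.1242 continue  boundary S*=92.0655
step 4: (k=4,j=0): S=63.7584, (K−S)⁺=77.4216, hold=76.9379 ⇒ V=77.4216 exercise | (k=4,j=1): S=81.4536, (K−S)⁺=59.7264, hold=59.2427 ⇒ V=59.7264 exercise | (k=4,j=2): S=104.0600, (K−S)⁺=37.1200, hold=37.7806 ⇒ V=37.7806 continue | (k=4,j=3): S=132.9405, (K−S)⁺=8.2395, hold=17.3754 ⇒ V=17.3754 continue | (k=4,j=4): S=169.8363, (K−S)⁺=0.0000, hold=4.8397 ⇒ V=4.8397 continue  boundary S*=81.4536
step 3: (k=3,j=0): S=72.0649, (K−S)⁺=69.1151, hold=68.6314 ⇒ V=69.1151 exercise | (k=3,j=1): S=92.0655, (K−S)⁺=49.1145, hold=48.9490 ⇒ V=49.1145 exercise | (k=3,j=2): S=117.6171, (K−S)⁺=23.5629, hold=27.8206 ⇒ V=27.8206 continue | (k=3,j=3): S=150.2602, (K−S)⁺=0.0000, hold=11.2766 ⇒ V=11.2766 continue  boundary S*=92.0655
step 2: (k=2,j=0): S=81.4536, (K−S)⁺=59.7264, hold=59.2427 ⇒ V=59.7264 exercise | (k=2,j=1): S=104.0600, (K−S)⁺=37.1200, hold=38.6875 ⇒ V=38.6875 continue | (k=2,j=2): S=132.9405, (K−S)⁺=8.2395, hold=19.7549 ⇒ V=19.7549 continue  boundary S*=81.4536
step 1: (k=1,j=0): S=92.0655, (K−S)⁺=49.1145, hold=49.3859 ⇒ V=49.3859 continue | (k=1,j=1): S=117.6171, (K−S)⁺=23.5629, hold=29.4339 ⇒ V=29.4339 continue  boundary S*=-
step 0: (k=0,j=0): S=104.0600, (K−S)⁺=37.1200, hold=39.6045 ⇒ V=39.6045 continue  boundary S*=-

price = 39.6045
boundary = - - 81.4536 92.0655 81.4536 92.0655 104.0600 117.6171
tree:
39.6045
49.3859 29.4339
59.7264 38.6875 19.7549
69.1151 49.1145 27.8206 11.2766
77.4216 59.7264 37.7806 17.3754 4.8397
84.7707 69.1151 49.1145 25.9382 8.3489 1.1242
91.2727 77.4216 59.7264 37.1200 14.1739 2.1837 0.0000
97.0253 84.7707 69.1151 49.1145 23.5629 4.2418 0.0000 0.0000
102.1148 91.2727 77.4216 59.7264 37.1200 8.2395 0.0000 0.0000 0.0000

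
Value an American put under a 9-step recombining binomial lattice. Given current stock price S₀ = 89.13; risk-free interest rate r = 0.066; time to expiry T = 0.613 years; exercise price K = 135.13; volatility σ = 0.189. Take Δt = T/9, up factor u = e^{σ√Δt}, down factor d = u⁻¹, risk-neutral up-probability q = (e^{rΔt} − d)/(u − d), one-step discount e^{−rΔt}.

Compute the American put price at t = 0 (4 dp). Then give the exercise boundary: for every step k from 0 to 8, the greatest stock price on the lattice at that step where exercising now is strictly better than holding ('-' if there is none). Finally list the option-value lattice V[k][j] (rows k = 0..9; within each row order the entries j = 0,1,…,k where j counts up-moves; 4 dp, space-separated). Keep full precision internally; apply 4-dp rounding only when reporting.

Δt=0.06811, u=1.05056, d=0.95187, q=0.53332, disc=e^(-rΔt)=0.99551
k=9 terminal: V=max(K-S,0) → 77.9521 72.0239 65.4810 58.2597 50.2897 41.4934 31.7851 21.0702 9.2444 0.0000
k=8: j=0 S=60.0689 intr=75.0611 cont=74.4550 V=75.0611[EX]; j=1 S=66.2969 intr=68.8331 cont=68.2270 V=68.8331[EX]; j=2 S=73.1706 intr=61.9594 cont=61.3533 V=61.9594[EX]; j=3 S=80.7570 intr=54.3730 cont=53.7669 V=54.3730[EX]; j=4 S=89.1300 intr=46.0000 cont=45.3939 V=46.0000[EX]; j=5 S=98.3711 intr=36.7589 cont=36.1528 V=36.7589[EX]; j=6 S=108.5703 intr=26.5597 cont=25.9536 V=26.5597[EX]; j=7 S=119.8269 intr=15.3031 cont=14.6970 V=15.3031[EX]; j=8 S=132.2507 intr=2.8793 cont=4.2948 V=4.2948[hold]  S*(8)=119.8269
k=7: j=0 S=63.1061 intr=72.0239 cont=71.4178 V=72.0239[EX]; j=1 S=69.6490 intr=65.4810 cont=64.8749 V=65.4810[EX]; j=2 S=76.8703 intr=58.2597 cont=57.6536 V=58.2597[EX]; j=3 S=84.8403 intr=50.2897 cont=49.6836 V=50.2897[EX]; j=4 S=93.6366 intr=41.4934 cont=40.8873 V=41.4934[EX]; j=5 S=103.3449 intr=31.7851 cont=31.1790 V=31.7851[EX]; j=6 S=114.0598 intr=21.0702 cont=20.4641 V=21.0702[EX]; j=7 S=125.8856 intr=9.2444 cont=9.3898 V=9.3898[hold]  S*(7)=114.0598
k=6: j=0 S=66.2969 intr=68.8331 cont=68.2270 V=68.8331[EX]; j=1 S=73.1706 intr=61.9594 cont=61.3533 V=61.9594[EX]; j=2 S=80.7570 intr=54.3730 cont=53.7669 V=54.3730[EX]; j=3 S=89.1300 intr=46.0000 cont=45.3939 V=46.0000[EX]; j=4 S=98.3711 intr=36.7589 cont=36.1528 V=36.7589[EX]; j=5 S=108.5703 intr=26.5597 cont=25.9536 V=26.5597[EX]; j=6 S=119.8269 intr=15.3031 cont=14.7742 V=15.3031[EX]  S*(6)=119.8269
k=5: j=0 S=69.6490 intr=65.4810 cont=64.8749 V=65.4810[EX]; j=1 S=76.8703 intr=58.2597 cont=57.6536 V=58.2597[EX]; j=2 S=84.8403 intr=50.2897 cont=49.6836 V=50.2897[EX]; j=3 S=93.6366 intr=41.4934 cont=40.8873 V=41.4934[EX]; j=4 S=103.3449 intr=31.7851 cont=31.1790 V=31.7851[EX]; j=5 S=114.0598 intr=21.0702 cont=20.4641 V=21.0702[EX]  S*(5)=114.0598
k=4: j=0 S=73.1706 intr=61.9594 cont=61.3533 V=61.9594[EX]; j=1 S=80.7570 intr=54.3730 cont=53.7669 V=54.3730[EX]; j=2 S=89.1300 intr=46.0000 cont=45.3939 V=46.0000[EX]; j=3 S=98.3711 intr=36.7589 cont=36.1528 V=36.7589[EX]; j=4 S=108.5703 intr=26.5597 cont=25.9536 V=26.5597[EX]  S*(4)=108.5703
k=3: j=0 S=76.8703 intr=58.2597 cont=57.6536 V=58.2597[EX]; j=1 S=84.8403 intr=50.2897 cont=49.6836 V=50.2897[EX]; j=2 S=93.6366 intr=41.4934 cont=40.8873 V=41.4934[EX]; j=3 S=103.3449 intr=31.7851 cont=31.1790 V=31.7851[EX]  S*(3)=103.3449
k=2: j=0 S=80.7570 intr=54.3730 cont=53.7669 V=54.3730[EX]; j=1 S=89.1300 intr=46.0000 cont=45.3939 V=46.0000[EX]; j=2 S=98.3711 intr=36.7589 cont=36.1528 V=36.7589[EX]  S*(2)=98.3711
k=1: j=0 S=84.8403 intr=50.2897 cont=49.6836 V=50.2897[EX]; j=1 S=93.6366 intr=41.4934 cont=40.8873 V=41.4934[EX]  S*(1)=93.6366
k=0: j=0 S=89.1300 intr=46.0000 cont=45.3939 V=46.0000[EX]  S*(0)=89.1300

price = 46.0000
boundary = 89.1300 93.6366 98.3711 103.3449 108.5703 114.0598 119.8269 114.0598 119.8269
tree:
46.0000
50.2897 41.4934
54.3730 46.0000 36.7589
58.2597 50.2897 41.4934 31.7851
61.9594 54.3730 46.0000 36.7589 26.5597
65.4810 58.2597 50.2897 41.4934 31.7851 21.0702
68.8331 61.9594 54.3730 46.0000 36.7589 26.5597 15.3031
72.0239 65.4810 58.2597 50.2897 41.4934 31.7851 21.0702 9.3898
75.0611 68.8331 61.9594 54.3730 46.0000 36.7589 26.5597 15.3031 4.2948
77.9521 72.0239 65.4810 58.2597 50.2897 41.4934 31.7851 21.0702 9.2444 0.0000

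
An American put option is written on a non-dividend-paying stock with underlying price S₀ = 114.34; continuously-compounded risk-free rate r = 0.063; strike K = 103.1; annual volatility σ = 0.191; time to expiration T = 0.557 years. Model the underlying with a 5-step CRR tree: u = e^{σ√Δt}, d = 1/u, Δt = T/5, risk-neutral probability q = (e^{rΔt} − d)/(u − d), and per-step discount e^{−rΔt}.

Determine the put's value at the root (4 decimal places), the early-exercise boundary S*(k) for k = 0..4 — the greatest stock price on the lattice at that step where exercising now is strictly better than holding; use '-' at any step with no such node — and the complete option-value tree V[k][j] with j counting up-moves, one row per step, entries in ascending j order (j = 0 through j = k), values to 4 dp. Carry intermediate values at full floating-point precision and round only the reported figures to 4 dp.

params: Δt=0.11140 u=1.06583 d=0.93824 q=0.53927 e^(-rΔt)=0.99301
t_5 payoffs: 19.9680 8.6634 0.0000 0.0000 0.0000 0.0000
t_4: node(4,0) S=88.6042 payoff=14.4958 vs cont=13.7748 → 14.4958 [stop]  node(4,1) S=100.6529 payoff=2.4471 vs cont=3.9636 → 3.9636 [wait]  node(4,2) S=114.3400 payoff=0.0000 vs cont=0.0000 → 0.0000 [wait]  node(4,3) S=129.8883 payoff=0.0000 vs cont=0.0000 → 0.0000 [wait]  node(4,4) S=147.5510 payoff=0.0000 vs cont=0.0000 → 0.0000 [wait]  ⇒ S*(4)=88.6042
t_3: node(3,0) S=94.4366 payoff=8.6634 vs cont=8.7545 → 8.7545 [wait]  node(3,1) S=107.2784 payoff=0.0000 vs cont=1.8134 → 1.8134 [wait]  node(3,2) S=121.8665 payoff=0.0000 vs cont=0.0000 → 0.0000 [wait]  node(3,3) S=138.4383 payoff=0.0000 vs cont=0.0000 → 0.0000 [wait]  ⇒ S*(3)=-
t_2: node(2,0) S=100.6529 payoff=2.4471 vs cont=4.9763 → 4.9763 [wait]  node(2,1) S=114.3400 payoff=0.0000 vs cont=0.8296 → 0.8296 [wait]  node(2,2) S=129.8883 payoff=0.0000 vs cont=0.0000 → 0.0000 [wait]  ⇒ S*(2)=-
t_1: node(1,0) S=107.2784 payoff=0.0000 vs cont=2.7210 → 2.7210 [wait]  node(1,1) S=121.8665 payoff=0.0000 vs cont=0.3796 → 0.3796 [wait]  ⇒ S*(1)=-
t_0: node(0,0) S=114.3400 payoff=0.0000 vs cont=1.4481 → 1.4481 [wait]  ⇒ S*(0)=-

price = 1.4481
boundary = - - - - 88.6042
tree:
1.4481
2.7210 0.3796
4.9763 0.8296 0.0000
8.7545 1.8134 0.0000 0.0000
14.4958 3.9636 0.0000 0.0000 0.0000
19.9680 8.6634 0.0000 0.0000 0.0000 0.0000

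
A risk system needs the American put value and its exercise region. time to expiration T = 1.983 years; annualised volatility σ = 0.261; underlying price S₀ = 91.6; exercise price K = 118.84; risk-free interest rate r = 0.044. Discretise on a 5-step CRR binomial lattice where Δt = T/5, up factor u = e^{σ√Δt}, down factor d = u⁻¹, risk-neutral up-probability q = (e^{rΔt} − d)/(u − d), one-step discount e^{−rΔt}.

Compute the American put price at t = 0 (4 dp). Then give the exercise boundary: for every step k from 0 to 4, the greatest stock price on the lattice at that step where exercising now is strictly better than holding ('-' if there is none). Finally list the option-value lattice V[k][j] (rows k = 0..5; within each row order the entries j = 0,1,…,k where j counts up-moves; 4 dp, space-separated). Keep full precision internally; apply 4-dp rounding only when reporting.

price = 28.5919
boundary = - 77.7162 65.9367 77.7162 91.6000
tree:
28.5919
41.1238 17.6447
52.9033 27.6023 8.7718
62.8973 41.1238 15.6790 2.4980
71.3766 52.9033 27.2400 5.2123 0.0000
78.5706 62.8973 41.1238 10.8759 0.0000 0.0000

Δt=0.39660  u=1.17865  d=0.84843  q=0.51231  discount=0.98270
step 5 (expiry): payoffs max(K−S,0) = 78.5706 62.8973 41.1238 10.8759 0.0000 0.0000
step 4: (k=4,j=0): S=47.4634, (K−S)⁺=71.3766, hold=69.3207 ⇒ V=71.3766 exercise | (k=4,j=1): S=65.9367, (K−S)⁺=52.9033, hold=50.8475 ⇒ V=52.9033 exercise | (k=4,j=2): S=91.6000, (K−S)⁺=27.2400, hold=25.1842 ⇒ V=27.2400 exercise | (k=4,j=3): S=127.2517, (K−S)⁺=0.0000, hold=5.2123 ⇒ V=5.2123 continue | (k=4,j=4): S=176.7794, (K−S)⁺=0.0000, hold=0.0000 ⇒ V=0.0000 continue  boundary S*=91.6000
step 3: (k=3,j=0): S=55.9427, (K−S)⁺=62.8973, hold=60.8415 ⇒ V=62.8973 exercise | (k=3,j=1): S=77.7162, (K−S)⁺=41.1238, hold=39.0680 ⇒ V=41.1238 exercise | (k=3,j=2): S=107.9641, (K−S)⁺=10.8759, hold=15.6790 ⇒ V=15.6790 continue | (k=3,j=3): S=149.9849, (K−S)⁺=0.0000, hold=2.4980 ⇒ V=2.4980 continue  boundary S*=77.7162
step 2: (k=2,j=0): S=65.9367, (K−S)⁺=52.9033, hold=50.8475 ⇒ V=52.9033 exercise | (k=2,j=1): S=91.6000, (K−S)⁺=27.2400, hold=27.6023 ⇒ V=27.6023 continue | (k=2,j=2): S=127.2517, (K−S)⁺=0.0000, hold=8.7718 ⇒ V=8.7718 continue  boundary S*=65.9367
step 1: (k=1,j=0): S=77.7162, (K−S)⁺=41.1238, hold=39.2504 ⇒ V=41.1238 exercise | (k=1,j=1): S=107.9641, (K−S)⁺=10.8759, hold=17.6447 ⇒ V=17.6447 continue  boundary S*=77.7162
step 0: (k=0,j=0): S=91.6000, (K−S)⁺=27.2400, hold=28.5919 ⇒ V=28.5919 continue  boundary S*=-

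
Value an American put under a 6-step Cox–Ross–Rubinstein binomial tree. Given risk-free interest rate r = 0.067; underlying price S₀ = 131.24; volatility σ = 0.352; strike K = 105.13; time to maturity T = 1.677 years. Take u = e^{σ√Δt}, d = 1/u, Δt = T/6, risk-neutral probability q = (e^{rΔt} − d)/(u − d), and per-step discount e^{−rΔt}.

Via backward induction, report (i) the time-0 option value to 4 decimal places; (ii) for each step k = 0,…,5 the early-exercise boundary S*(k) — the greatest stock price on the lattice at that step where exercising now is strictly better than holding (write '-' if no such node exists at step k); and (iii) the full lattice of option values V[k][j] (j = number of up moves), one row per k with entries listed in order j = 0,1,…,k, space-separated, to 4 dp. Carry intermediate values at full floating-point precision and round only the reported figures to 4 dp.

Δt=0.27950  u=1.20454  d=0.83020  q=0.50411  discount=0.98145
step 6 (expiry): payoffs max(K−S,0) = 62.1618 42.7871 14.6762 0.0000 0.0000 0.0000 0.0000
step 5: (k=5,j=0): S=51.7568, (K−S)⁺=53.3732, hold=51.4228 ⇒ V=53.3732 exercise | (k=5,j=1): S=75.0943, (K−S)⁺=30.0357, hold=28.0853 ⇒ V=30.0357 exercise | (k=5,j=2): S=108.9548, (K−S)⁺=0.0000, hold=7.1428 ⇒ V=7.1428 continue | (k=5,j=3): S=158.0833, (K−S)⁺=0.0000, hold=0.0000 ⇒ V=0.0000 continue | (k=5,j=4): S=229.3642, (K−S)⁺=0.0000, hold=0.0000 ⇒ V=0.0000 continue | (k=5,j=5): S=332.7862, (K−S)⁺=0.0000, hold=0.0000 ⇒ V=0.0000 continue  boundary S*=75.0943
step 4: (k=4,j=0): S=62.3429, (K−S)⁺=42.7871, hold=40.8367 ⇒ V=42.7871 exercise | (k=4,j=1): S=90.4538, (K−S)⁺=14.6762, hold=18.1521 ⇒ V=18.1521 continue | (k=4,j=2): S=131.2400, (K−S)⁺=0.0000, hold=3.4764 ⇒ V=3.4764 continue | (k=4,j=3): S=190.4171, (K−S)⁺=0.0000, hold=0.0000 ⇒ V=0.0000 continue | (k=4,j=4): S=276.2775, (K−S)⁺=0.0000, hold=0.0000 ⇒ V=0.0000 continue  boundary S*=62.3429
step 3: (k=3,j=0): S=75.0943, (K−S)⁺=30.0357, hold=29.8051 ⇒ V=30.0357 exercise | (k=3,j=1): S=108.9548, (K−S)⁺=0.0000, hold=10.5545 ⇒ V=10.5545 continue | (k=3,j=2): S=158.0833, (K−S)⁺=0.0000, hold=1.6919 ⇒ V=1.6919 continue | (k=3,j=3): S=229.3642, (K−S)⁺=0.0000, hold=0.0000 ⇒ V=0.0000 continue  boundary S*=75.0943
step 2: (k=2,j=0): S=90.4538, (K−S)⁺=14.6762, hold=19.8401 ⇒ V=19.8401 continue | (k=2,j=1): S=131.2400, (K−S)⁺=0.0000, hold=5.9739 ⇒ V=5.9739 continue | (k=2,j=2): S=190.4171, (K−S)⁺=0.0000, hold=0.8234 ⇒ V=0.8234 continue  boundary S*=-
step 1: (k=1,j=0): S=108.9548, (K−S)⁺=0.0000, hold=12.6116 ⇒ V=12.6116 continue | (k=1,j=1): S=158.0833, (K−S)⁺=0.0000, hold=3.3149 ⇒ V=3.3149 continue  boundary S*=-
step 0: (k=0,j=0): S=131.2400, (K−S)⁺=0.0000, hold=7.7780 ⇒ V=7.7780 continue  boundary S*=-

price = 7.7780
boundary = - - - 75.0943 62.3429 75.0943
tree:
7.7780
12.6116 3.3149
19.8401 5.9739 0.8234
30.0357 10.5545 1.6919 0.0000
42.7871 18.1521 3.4764 0.0000 0.0000
53.3732 30.0357 7.1428 0.0000 0.0000 0.0000
62.1618 42.7871 14.6762 0.0000 0.0000 0.0000 0.0000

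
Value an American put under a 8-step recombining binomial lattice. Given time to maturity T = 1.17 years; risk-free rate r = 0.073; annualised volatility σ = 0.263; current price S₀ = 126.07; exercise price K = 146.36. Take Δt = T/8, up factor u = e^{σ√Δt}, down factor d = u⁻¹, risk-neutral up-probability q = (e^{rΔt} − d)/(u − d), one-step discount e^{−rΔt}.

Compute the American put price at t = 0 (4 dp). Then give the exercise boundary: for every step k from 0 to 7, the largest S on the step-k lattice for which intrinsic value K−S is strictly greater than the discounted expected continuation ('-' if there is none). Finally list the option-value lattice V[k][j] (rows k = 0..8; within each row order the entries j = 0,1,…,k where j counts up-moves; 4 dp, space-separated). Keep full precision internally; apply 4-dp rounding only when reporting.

price = 22.7053
boundary = - 114.0069 103.0981 114.0069 103.0981 114.0069 126.0700 114.0069
tree:
22.7053
32.3531 14.5472
43.2619 22.0868 8.1069
53.1269 32.3531 13.3635 3.5752
62.0480 43.2619 21.2609 6.5795 0.9638
70.1154 53.1269 32.3531 11.7829 2.0644 0.0000
77.4109 62.0480 43.2619 20.2900 4.4221 0.0000 0.0000
84.0083 70.1154 53.1269 32.3531 9.4723 0.0000 0.0000 0.0000
89.9745 77.4109 62.0480 43.2619 20.2900 0.0000 0.0000 0.0000 0.0000

Δt=0.14625  u=1.10581  d=0.90431  q=0.52815  discount=0.98938
step 8 (expiry): payoffs max(K−S,0) = 89.9745 77.4109 62.0480 43.2619 20.2900 0.0000 0.0000 0.0000 0.0000
step 7: (k=7,j=0): S=62.3517, (K−S)⁺=84.0083, hold=82.4541 ⇒ V=84.0083 exercise | (k=7,j=1): S=76.2446, (K−S)⁺=70.1154, hold=68.5611 ⇒ V=70.1154 exercise | (k=7,j=2): S=93.2331, (K−S)⁺=53.1269, hold=51.5726 ⇒ V=53.1269 exercise | (k=7,j=3): S=114.0069, (K−S)⁺=32.3531, hold=30.7988 ⇒ V=32.3531 exercise | (k=7,j=4): S=139.4095, (K−S)⁺=6.9505, hold=9.4723 ⇒ V=9.4723 continue | (k=7,j=5): S=170.4721, (K−S)⁺=0.0000, hold=0.0000 ⇒ V=0.0000 continue | (k=7,j=6): S=208.4560, (K−S)⁺=0.0000, hold=0.0000 ⇒ V=0.0000 continue | (k=7,j=7): S=254.9033, (K−S)⁺=0.0000, hold=0.0000 ⇒ V=0.0000 continue  boundary S*=114.0069
step 6: (k=6,j=0): S=68.9491, (K−S)⁺=77.4109, hold=75.8566 ⇒ V=77.4109 exercise | (k=6,j=1): S=84.3120, (K−S)⁺=62.0480, hold=60.4937 ⇒ V=62.0480 exercise | (k=6,j=2): S=103.0981, (K−S)⁺=43.2619, hold=41.7076 ⇒ V=43.2619 exercise | (k=6,j=3): S=126.0700, (K−S)⁺=20.2900, hold=20.0534 ⇒ V=20.2900 exercise | (k=6,j=4): S=154.1604, (K−S)⁺=0.0000, hold=4.4221 ⇒ V=4.4221 continue | (k=6,j=5): S=188.5098, (K−S)⁺=0.0000, hold=0.0000 ⇒ V=0.0000 continue | (k=6,j=6): S=230.5128, (K−S)⁺=0.0000, hold=0.0000 ⇒ V=0.0000 continue  boundary S*=126.0700
step 5: (k=5,j=0): S=76.2446, (K−S)⁺=70.1154, hold=68.5611 ⇒ V=70.1154 exercise | (k=5,j=1): S=93.2331, (K−S)⁺=53.1269, hold=51.5726 ⇒ V=53.1269 exercise | (k=5,j=2): S=114.0069, (K−S)⁺=32.3531, hold=30.7988 ⇒ V=32.3531 exercise | (k=5,j=3): S=139.4095, (K−S)⁺=6.9505, hold=11.7829 ⇒ V=11.7829 continue | (k=5,j=4): S=170.4721, (K−S)⁺=0.0000, hold=2.0644 ⇒ V=2.0644 continue | (k=5,j=5): S=208.4560, (K−S)⁺=0.0000, hold=0.0000 ⇒ V=0.0000 continue  boundary S*=114.0069
step 4: (k=4,j=0): S=84.3120, (K−S)⁺=62.0480, hold=60.4937 ⇒ V=62.0480 exercise | (k=4,j=1): S=103.0981, (K−S)⁺=43.2619, hold=41.7076 ⇒ V=43.2619 exercise | (k=4,j=2): S=126.0700, (K−S)⁺=20.2900, hold=21.2609 ⇒ V=21.2609 continue | (k=4,j=3): S=154.1604, (K−S)⁺=0.0000, hold=6.5795 ⇒ V=6.5795 continue | (k=4,j=4): S=188.5098, (K−S)⁺=0.0000, hold=0.9638 ⇒ V=0.9638 continue  boundary S*=103.0981
step 3: (k=3,j=0): S=93.2331, (K−S)⁺=53.1269, hold=51.5726 ⇒ V=53.1269 exercise | (k=3,j=1): S=114.0069, (K−S)⁺=32.3531, hold=31.3061 ⇒ V=32.3531 exercise | (k=3,j=2): S=139.4095, (K−S)⁺=6.9505, hold=13.3635 ⇒ V=13.3635 continue | (k=3,j=3): S=170.4721, (K−S)⁺=0.0000, hold=3.5752 ⇒ V=3.5752 continue  boundary S*=114.0069
step 2: (k=2,j=0): S=103.0981, (K−S)⁺=43.2619, hold=41.7076 ⇒ V=43.2619 exercise | (k=2,j=1): S=126.0700, (K−S)⁺=20.2900, hold=22.0868 ⇒ V=22.0868 continue | (k=2,j=2): S=154.1604, (K−S)⁺=0.0000, hold=8.1069 ⇒ V=8.1069 continue  boundary S*=103.0981
step 1: (k=1,j=0): S=114.0069, (K−S)⁺=32.3531, hold=31.7377 ⇒ V=32.3531 exercise | (k=1,j=1): S=139.4095, (K−S)⁺=6.9505, hold=14.5472 ⇒ V=14.5472 continue  boundary S*=114.0069
step 0: (k=0,j=0): S=126.0700, (K−S)⁺=20.2900, hold=22.7053 ⇒ V=22.7053 continue  boundary S*=-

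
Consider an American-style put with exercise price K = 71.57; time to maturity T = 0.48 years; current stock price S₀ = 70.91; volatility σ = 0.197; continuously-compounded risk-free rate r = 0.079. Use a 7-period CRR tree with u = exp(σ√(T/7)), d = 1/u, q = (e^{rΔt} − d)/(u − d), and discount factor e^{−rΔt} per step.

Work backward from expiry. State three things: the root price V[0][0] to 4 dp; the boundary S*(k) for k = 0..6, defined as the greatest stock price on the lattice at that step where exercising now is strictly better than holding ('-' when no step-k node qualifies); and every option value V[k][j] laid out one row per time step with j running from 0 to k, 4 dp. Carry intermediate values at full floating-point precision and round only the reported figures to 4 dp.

price = 3.2625
boundary = - - 63.9587 60.7430 63.9587 60.7430 63.9587
tree:
3.2625
5.0749 1.7498
7.6113 2.9631 0.7327
10.8270 4.8509 1.3830 0.1856
13.8811 7.6113 2.5457 0.4054 0.0000
16.7816 10.8270 4.5226 0.8855 0.0000 0.0000
19.5363 13.8811 7.6113 1.9343 0.0000 0.0000 0.0000
22.1525 16.7816 10.8270 4.2253 0.0000 0.0000 0.0000 0.0000

Δt=0.06857  u=1.05294  d=0.94972  q=0.53973  discount=0.99460
step 7 (expiry): payoffs max(K−S,0) = 22.1525 16.7816 10.8270 4.2253 0.0000 0.0000 0.0000 0.0000
step 6: (k=6,j=0): S=52.0337, (K−S)⁺=19.5363, hold=19.1497 ⇒ V=19.5363 exercise | (k=6,j=1): S=57.6889, (K−S)⁺=13.8811, hold=13.4945 ⇒ V=13.8811 exercise | (k=6,j=2): S=63.9587, (K−S)⁺=7.6113, hold=7.2246 ⇒ V=7.6113 exercise | (k=6,j=3): S=70.9100, (K−S)⁺=0.6600, hold=1.9343 ⇒ V=1.9343 continue | (k=6,j=4): S=78.6168, (K−S)⁺=0.0000, hold=0.0000 ⇒ V=0.0000 continue | (k=6,j=5): S=87.1611, (K−S)⁺=0.0000, hold=0.0000 ⇒ V=0.0000 continue | (k=6,j=6): S=96.6341, (K−S)⁺=0.0000, hold=0.0000 ⇒ V=0.0000 continue  boundary S*=63.9587
step 5: (k=5,j=0): S=54.7884, (K−S)⁺=16.7816, hold=16.3950 ⇒ V=16.7816 exercise | (k=5,j=1): S=60.7430, (K−S)⁺=10.8270, hold=10.4404 ⇒ V=10.8270 exercise | (k=5,j=2): S=67.3447, (K−S)⁺=4.2253, hold=4.5226 ⇒ V=4.5226 continue | (k=5,j=3): S=74.6640, (K−S)⁺=0.0000, hold=0.8855 ⇒ V=0.8855 continue | (k=5,j=4): S=82.7788, (K−S)⁺=0.0000, hold=0.0000 ⇒ V=0.0000 continue | (k=5,j=5): S=91.7755, (K−S)⁺=0.0000, hold=0.0000 ⇒ V=0.0000 continue  boundary S*=60.7430
step 4: (k=4,j=0): S=57.6889, (K−S)⁺=13.8811, hold=13.4945 ⇒ V=13.8811 exercise | (k=4,j=1): S=63.9587, (K−S)⁺=7.6113, hold=7.3843 ⇒ V=7.6113 exercise | (k=4,j=2): S=70.9100, (K−S)⁺=0.6600, hold=2.5457 ⇒ V=2.5457 continue | (k=4,j=3): S=78.6168, (K−S)⁺=0.0000, hold=0.4054 ⇒ V=0.4054 continue | (k=4,j=4): S=87.1611, (K−S)⁺=0.0000, hold=0.0000 ⇒ V=0.0000 continue  boundary S*=63.9587
step 3: (k=3,j=0): S=60.7430, (K−S)⁺=10.8270, hold=10.4404 ⇒ V=10.8270 exercise | (k=3,j=1): S=67.3447, (K−S)⁺=4.2253, hold=4.8509 ⇒ V=4.8509 continue | (k=3,j=2): S=74.6640, (K−S)⁺=0.0000, hold=1.3830 ⇒ V=1.3830 continue | (k=3,j=3): S=82.7788, (K−S)⁺=0.0000, hold=0.1856 ⇒ V=0.1856 continue  boundary S*=60.7430
step 2: (k=2,j=0): S=63.9587, (K−S)⁺=7.6113, hold=7.5605 ⇒ V=7.6113 exercise | (k=2,j=1): S=70.9100, (K−S)⁺=0.6600, hold=2.9631 ⇒ V=2.9631 continue | (k=2,j=2): S=78.6168, (K−S)⁺=0.0000, hold=0.7327 ⇒ V=0.7327 continue  boundary S*=63.9587
step 1: (k=1,j=0): S=67.3447, (K−S)⁺=4.2253, hold=5.0749 ⇒ V=5.0749 continue | (k=1,j=1): S=74.6640, (K−S)⁺=0.0000, hold=1.7498 ⇒ V=1.7498 continue  boundary S*=-
step 0: (k=0,j=0): S=70.9100, (K−S)⁺=0.6600, hold=3.2625 ⇒ V=3.2625 continue  boundary S*=-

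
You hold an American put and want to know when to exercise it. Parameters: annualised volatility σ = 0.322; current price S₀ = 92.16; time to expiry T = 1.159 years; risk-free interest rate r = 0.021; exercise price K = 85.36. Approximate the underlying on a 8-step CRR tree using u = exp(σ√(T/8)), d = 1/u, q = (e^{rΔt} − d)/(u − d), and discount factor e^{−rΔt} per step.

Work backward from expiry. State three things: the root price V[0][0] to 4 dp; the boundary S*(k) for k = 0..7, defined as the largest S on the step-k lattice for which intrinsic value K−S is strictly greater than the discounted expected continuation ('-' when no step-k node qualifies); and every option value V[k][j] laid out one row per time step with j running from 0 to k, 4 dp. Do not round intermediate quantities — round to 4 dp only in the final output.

price = 8.5021
boundary = - - - - 56.4459 49.9349 56.4459 63.8057
tree:
8.5021
12.1288 4.6551
16.7964 7.1853 1.9631
22.4738 10.7962 3.3470 0.4871
28.9141 15.6890 5.6019 0.9428 0.0000
35.4251 21.8642 9.1464 1.8249 0.0000 0.0000
41.1850 28.9141 14.4198 3.5324 0.0000 0.0000 0.0000
46.2805 35.4251 21.5543 6.8375 0.0000 0.0000 0.0000 0.0000
50.7882 41.1850 28.9141 13.2348 0.0000 0.0000 0.0000 0.0000 0.0000

Δt=0.14488, u=1.13039, d=0.88465, q=0.48180, disc=e^(-rΔt)=0.99696
k=8 terminal: V=max(K-S,0) → 50.7882 41.1850 28.9141 13.2348 0.0000 0.0000 0.0000 0.0000 0.0000
k=7: j=0 S=39.0795 intr=46.2805 cont=46.0212 V=46.2805[EX]; j=1 S=49.9349 intr=35.4251 cont=35.1658 V=35.4251[EX]; j=2 S=63.8057 intr=21.5543 cont=21.2950 V=21.5543[EX]; j=3 S=81.5295 intr=3.8305 cont=6.8375 V=6.8375[hold]; j=4 S=104.1766 intr=0.0000 cont=0.0000 V=0.0000[hold]; j=5 S=133.1145 intr=0.0000 cont=0.0000 V=0.0000[hold]; j=6 S=170.0907 intr=0.0000 cont=0.0000 V=0.0000[hold]; j=7 S=217.3380 intr=0.0000 cont=0.0000 V=0.0000[hold]  S*(7)=63.8057
k=6: j=0 S=44.1750 intr=41.1850 cont=40.9257 V=41.1850[EX]; j=1 S=56.4459 intr=28.9141 cont=28.6548 V=28.9141[EX]; j=2 S=72.1252 intr=13.2348 cont=14.4198 V=14.4198[hold]; j=3 S=92.1600 intr=0.0000 cont=3.5324 V=3.5324[hold]; j=4 S=117.7600 intr=0.0000 cont=0.0000 V=0.0000[hold]; j=5 S=150.4710 intr=0.0000 cont=0.0000 V=0.0000[hold]; j=6 S=192.2685 intr=0.0000 cont=0.0000 V=0.0000[hold]  S*(6)=56.4459
k=5: j=0 S=49.9349 intr=35.4251 cont=35.1658 V=35.4251[EX]; j=1 S=63.8057 intr=21.5543 cont=21.8642 V=21.8642[hold]; j=2 S=81.5295 intr=3.8305 cont=9.1464 V=9.1464[hold]; j=3 S=104.1766 intr=0.0000 cont=1.8249 V=1.8249[hold]; j=4 S=133.1145 intr=0.0000 cont=0.0000 V=0.0000[hold]; j=5 S=170.0907 intr=0.0000 cont=0.0000 V=0.0000[hold]  S*(5)=49.9349
k=4: j=0 S=56.4459 intr=28.9141 cont=28.8037 V=28.9141[EX]; j=1 S=72.1252 intr=13.2348 cont=15.6890 V=15.6890[hold]; j=2 S=92.1600 intr=0.0000 cont=5.6019 V=5.6019[hold]; j=3 S=117.7600 intr=0.0000 cont=0.9428 V=0.9428[hold]; j=4 S=150.4710 intr=0.0000 cont=0.0000 V=0.0000[hold]  S*(4)=56.4459
k=3: j=0 S=63.8057 intr=21.5543 cont=22.4738 V=22.4738[hold]; j=1 S=81.5295 intr=3.8305 cont=10.7962 V=10.7962[hold]; j=2 S=104.1766 intr=0.0000 cont=3.3470 V=3.3470[hold]; j=3 S=133.1145 intr=0.0000 cont=0.4871 V=0.4871[hold]  S*(3)=-
k=2: j=0 S=72.1252 intr=13.2348 cont=16.7964 V=16.7964[hold]; j=1 S=92.1600 intr=0.0000 cont=7.1853 V=7.1853[hold]; j=2 S=117.7600 intr=0.0000 cont=1.9631 V=1.9631[hold]  S*(2)=-
k=1: j=0 S=81.5295 intr=3.8305 cont=12.1288 V=12.1288[hold]; j=1 S=104.1766 intr=0.0000 cont=4.6551 V=4.6551[hold]  S*(1)=-
k=0: j=0 S=92.1600 intr=0.0000 cont=8.5021 V=8.5021[hold]  S*(0)=-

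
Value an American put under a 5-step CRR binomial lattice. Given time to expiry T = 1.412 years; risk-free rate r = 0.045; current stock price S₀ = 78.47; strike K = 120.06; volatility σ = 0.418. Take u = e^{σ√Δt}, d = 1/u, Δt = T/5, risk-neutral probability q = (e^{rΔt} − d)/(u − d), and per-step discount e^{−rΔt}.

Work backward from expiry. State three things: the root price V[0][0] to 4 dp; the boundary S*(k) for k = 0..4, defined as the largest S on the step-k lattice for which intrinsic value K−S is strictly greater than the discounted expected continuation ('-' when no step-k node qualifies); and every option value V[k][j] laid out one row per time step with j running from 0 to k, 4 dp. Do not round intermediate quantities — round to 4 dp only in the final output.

price = 43.7333
boundary = - 62.8396 50.3226 62.8396 78.4700
tree:
43.7333
57.2204 29.9032
69.7374 42.3745 16.8301
79.7611 57.2204 26.9951 5.9706
87.7882 69.7374 41.5900 11.4796 0.0000
94.2164 79.7611 57.2204 22.0718 0.0000 0.0000

Δt=0.28240, u=1.24873, d=0.80081, q=0.47325, disc=e^(-rΔt)=0.98737
k=5 terminal: V=max(K-S,0) → 94.2164 79.7611 57.2204 22.0718 0.0000 0.0000
k=4: j=0 S=32.2718 intr=87.7882 cont=86.2721 V=87.7882[EX]; j=1 S=50.3226 intr=69.7374 cont=68.2213 V=69.7374[EX]; j=2 S=78.4700 intr=41.5900 cont=40.0739 V=41.5900[EX]; j=3 S=122.3613 intr=0.0000 cont=11.4796 V=11.4796[hold]; j=4 S=190.8026 intr=0.0000 cont=0.0000 V=0.0000[hold]  S*(4)=78.4700
k=3: j=0 S=40.2989 intr=79.7611 cont=78.2450 V=79.7611[EX]; j=1 S=62.8396 intr=57.2204 cont=55.7043 V=57.2204[EX]; j=2 S=97.9882 intr=22.0718 cont=26.9951 V=26.9951[hold]; j=3 S=152.7967 intr=0.0000 cont=5.9706 V=5.9706[hold]  S*(3)=62.8396
k=2: j=0 S=50.3226 intr=69.7374 cont=68.2213 V=69.7374[EX]; j=1 S=78.4700 intr=41.5900 cont=42.3745 V=42.3745[hold]; j=2 S=122.3613 intr=0.0000 cont=16.8301 V=16.8301[hold]  S*(2)=50.3226
k=1: j=0 S=62.8396 intr=57.2204 cont=56.0709 V=57.2204[EX]; j=1 S=97.9882 intr=22.0718 cont=29.9032 V=29.9032[hold]  S*(1)=62.8396
k=0: j=0 S=78.4700 intr=41.5900 cont=43.7333 V=43.7333[hold]  S*(0)=-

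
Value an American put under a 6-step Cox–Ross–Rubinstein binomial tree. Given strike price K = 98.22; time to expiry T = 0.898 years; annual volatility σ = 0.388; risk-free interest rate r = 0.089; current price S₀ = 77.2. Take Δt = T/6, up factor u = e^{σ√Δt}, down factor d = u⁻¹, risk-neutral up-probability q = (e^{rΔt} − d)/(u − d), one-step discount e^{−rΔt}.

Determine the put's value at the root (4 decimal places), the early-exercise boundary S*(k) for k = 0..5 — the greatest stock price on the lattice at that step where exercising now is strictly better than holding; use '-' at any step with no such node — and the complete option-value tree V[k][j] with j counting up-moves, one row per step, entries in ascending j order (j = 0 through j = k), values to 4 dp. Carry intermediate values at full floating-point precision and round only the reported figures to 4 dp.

price = 22.6207
boundary = - 66.4397 57.1792 66.4397 77.2000 66.4397
tree:
22.6207
31.7803 14.3138
41.0408 21.8199 7.3947
49.0106 31.7803 12.7133 2.4194
55.8695 41.0408 21.0200 4.9737 0.0000
61.7724 49.0106 31.7803 10.2248 0.0000 0.0000
66.8525 55.8695 41.0408 21.0200 0.0000 0.0000 0.0000

Δt=0.14967  u=1.16196  d=0.86062  q=0.50704  discount=0.98677
step 6 (expiry): payoffs max(K−S,0) = 66.8525 55.8695 41.0408 21.0200 0.0000 0.0000 0.0000
step 5: (k=5,j=0): S=36.4476, (K−S)⁺=61.7724, hold=60.4727 ⇒ V=61.7724 exercise | (k=5,j=1): S=49.2094, (K−S)⁺=49.0106, hold=47.7109 ⇒ V=49.0106 exercise | (k=5,j=2): S=66.4397, (K−S)⁺=31.7803, hold=30.4807 ⇒ V=31.7803 exercise | (k=5,j=3): S=89.7030, (K−S)⁺=8.5170, hold=10.2248 ⇒ V=10.2248 continue | (k=5,j=4): S=121.1117, (K−S)⁺=0.0000, hold=0.0000 ⇒ V=0.0000 continue | (k=5,j=5): S=163.5180, (K−S)⁺=0.0000, hold=0.0000 ⇒ V=0.0000 continue  boundary S*=66.4397
step 4: (k=4,j=0): S=42.3505, (K−S)⁺=55.8695, hold=54.5698 ⇒ V=55.8695 exercise | (k=4,j=1): S=57.1792, (K−S)⁺=41.0408, hold=39.7412 ⇒ V=41.0408 exercise | (k=4,j=2): S=77.2000, (K−S)⁺=21.0200, hold=20.5748 ⇒ V=21.0200 exercise | (k=4,j=3): S=104.2309, (K−S)⁺=0.0000, hold=4.9737 ⇒ V=4.9737 continue | (k=4,j=4): S=140.7265, (K−S)⁺=0.0000, hold=0.0000 ⇒ V=0.0000 continue  boundary S*=77.2000
step 3: (k=3,j=0): S=49.2094, (K−S)⁺=49.0106, hold=47.7109 ⇒ V=49.0106 exercise | (k=3,j=1): S=66.4397, (K−S)⁺=31.7803, hold=30.4807 ⇒ V=31.7803 exercise | (k=3,j=2): S=89.7030, (K−S)⁺=8.5170, hold=12.7133 ⇒ V=12.7133 continue | (k=3,j=3): S=121.1117, (K−S)⁺=0.0000, hold=2.4194 ⇒ V=2.4194 continue  boundary S*=66.4397
step 2: (k=2,j=0): S=57.1792, (K−S)⁺=41.0408, hold=39.7412 ⇒ V=41.0408 exercise | (k=2,j=1): S=77.2000, (K−S)⁺=21.0200, hold=21.8199 ⇒ V=21.8199 continue | (k=2,j=2): S=104.2309, (K−S)⁺=0.0000, hold=7.3947 ⇒ V=7.3947 continue  boundary S*=57.1792
step 1: (k=1,j=0): S=66.4397, (K−S)⁺=31.7803, hold=30.8809 ⇒ V=31.7803 exercise | (k=1,j=1): S=89.7030, (K−S)⁺=8.5170, hold=14.3138 ⇒ V=14.3138 continue  boundary S*=66.4397
step 0: (k=0,j=0): S=77.2000, (K−S)⁺=21.0200, hold=22.6207 ⇒ V=22.6207 continue  boundary S*=-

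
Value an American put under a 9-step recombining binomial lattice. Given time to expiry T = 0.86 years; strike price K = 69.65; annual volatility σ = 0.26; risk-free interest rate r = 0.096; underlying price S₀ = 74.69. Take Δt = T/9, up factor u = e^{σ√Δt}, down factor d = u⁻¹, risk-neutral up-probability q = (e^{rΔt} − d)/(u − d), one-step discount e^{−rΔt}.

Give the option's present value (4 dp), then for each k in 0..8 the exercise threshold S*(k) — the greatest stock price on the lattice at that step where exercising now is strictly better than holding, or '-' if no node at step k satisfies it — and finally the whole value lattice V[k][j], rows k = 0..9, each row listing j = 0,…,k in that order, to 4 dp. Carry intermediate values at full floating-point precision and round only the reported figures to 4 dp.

Δt=0.09556  u=1.08369  d=0.92277  q=0.53719  discount=0.99087
step 9 (expiry): payoffs max(K−S,0) = 33.4158 27.0972 19.6767 10.9622 0.7280 0.0000 0.0000 0.0000 0.0000 0.0000
step 8: (k=8,j=0): S=39.2666, (K−S)⁺=30.3834, hold=29.7474 ⇒ V=30.3834 exercise | (k=8,j=1): S=46.1141, (K−S)⁺=23.5359, hold=22.8999 ⇒ V=23.5359 exercise | (k=8,j=2): S=54.1556, (K−S)⁺=15.4944, hold=14.8584 ⇒ V=15.4944 exercise | (k=8,j=3): S=63.5994, (K−S)⁺=6.0506, hold=5.4146 ⇒ V=6.0506 exercise | (k=8,j=4): S=74.6900, (K−S)⁺=0.0000, hold=0.3339 ⇒ V=0.3339 continue | (k=8,j=5): S=87.7147, (K−S)⁺=0.0000, hold=0.0000 ⇒ V=0.0000 continue | (k=8,j=6): S=103.0106, (K−S)⁺=0.0000, hold=0.0000 ⇒ V=0.0000 continue | (k=8,j=7): S=120.9738, (K−S)⁺=0.0000, hold=0.0000 ⇒ V=0.0000 continue | (k=8,j=8): S=142.0696, (K−S)⁺=0.0000, hold=0.0000 ⇒ V=0.0000 continue  boundary S*=63.5994
step 7: (k=7,j=0): S=42.5528, (K−S)⁺=27.0972, hold=26.4612 ⇒ V=27.0972 exercise | (k=7,j=1): S=49.9733, (K−S)⁺=19.6767, hold=19.0407 ⇒ V=19.6767 exercise | (k=7,j=2): S=58.6878, (K−S)⁺=10.9622, hold=10.3262 ⇒ V=10.9622 exercise | (k=7,j=3): S=68.9220, (K−S)⁺=0.7280, hold=2.9525 ⇒ V=2.9525 continue | (k=7,j=4): S=80.9408, (K−S)⁺=0.0000, hold=0.1531 ⇒ V=0.1531 continue | (k=7,j=5): S=95.0554, (K−S)⁺=0.0000, hold=0.0000 ⇒ V=0.0000 continue | (k=7,j=6): S=111.6315, (K−S)⁺=0.0000, hold=0.0000 ⇒ V=0.0000 continue | (k=7,j=7): S=131.0981, (K−S)⁺=0.0000, hold=0.0000 ⇒ V=0.0000 continue  boundary S*=58.6878
step 6: (k=6,j=0): S=46.1141, (K−S)⁺=23.5359, hold=22.8999 ⇒ V=23.5359 exercise | (k=6,j=1): S=54.1556, (K−S)⁺=15.4944, hold=14.8584 ⇒ V=15.4944 exercise | (k=6,j=2): S=63.5994, (K−S)⁺=6.0506, hold=6.5986 ⇒ V=6.5986 continue | (k=6,j=3): S=74.6900, (K−S)⁺=0.0000, hold=1.4355 ⇒ V=1.4355 continue | (k=6,j=4): S=87.7147, (K−S)⁺=0.0000, hold=0.0702 ⇒ V=0.0702 continue | (k=6,j=5): S=103.0106, (K−S)⁺=0.0000, hold=0.0000 ⇒ V=0.0000 continue | (k=6,j=6): S=120.9738, (K−S)⁺=0.0000, hold=0.0000 ⇒ V=0.0000 continue  boundary S*=54.1556
step 5: (k=5,j=0): S=49.9733, (K−S)⁺=19.6767, hold=19.0407 ⇒ V=19.6767 exercise | (k=5,j=1): S=58.6878, (K−S)⁺=10.9622, hold=10.6179 ⇒ V=10.9622 exercise | (k=5,j=2): S=68.9220, (K−S)⁺=0.7280, hold=3.7901 ⇒ V=3.7901 continue | (k=5,j=3): S=80.9408, (K−S)⁺=0.0000, hold=0.6957 ⇒ V=0.6957 continue | (k=5,j=4): S=95.0554, (K−S)⁺=0.0000, hold=0.0322 ⇒ V=0.0322 continue | (k=5,j=5): S=111.6315, (K−S)⁺=0.0000, hold=0.0000 ⇒ V=0.0000 continue  boundary S*=58.6878
step 4: (k=4,j=0): S=54.1556, (K−S)⁺=15.4944, hold=14.8584 ⇒ V=15.4944 exercise | (k=4,j=1): S=63.5994, (K−S)⁺=6.0506, hold=7.0445 ⇒ V=7.0445 continue | (k=4,j=2): S=74.6900, (K−S)⁺=0.0000, hold=2.1084 ⇒ V=2.1084 continue | (k=4,j=3): S=87.7147, (K−S)⁺=0.0000, hold=0.3362 ⇒ V=0.3362 continue | (k=4,j=4): S=103.0106, (K−S)⁺=0.0000, hold=0.0148 ⇒ V=0.0148 continue  boundary S*=54.1556
step 3: (k=3,j=0): S=58.6878, (K−S)⁺=10.9622, hold=10.8552 ⇒ V=10.9622 exercise | (k=3,j=1): S=68.9220, (K−S)⁺=0.7280, hold=4.3528 ⇒ V=4.3528 continue | (k=3,j=2): S=80.9408, (K−S)⁺=0.0000, hold=1.1458 ⇒ V=1.1458 continue | (k=3,j=3): S=95.0554, (K−S)⁺=0.0000, hold=0.1620 ⇒ V=0.1620 continue  boundary S*=58.6878
step 2: (k=2,j=0): S=63.5994, (K−S)⁺=6.0506, hold=7.3440 ⇒ V=7.3440 continue | (k=2,j=1): S=74.6900, (K−S)⁺=0.0000, hold=2.6060 ⇒ V=2.6060 continue | (k=2,j=2): S=87.7147, (K−S)⁺=0.0000, hold=0.6117 ⇒ V=0.6117 continue  boundary S*=-
step 1: (k=1,j=0): S=68.9220, (K−S)⁺=0.7280, hold=4.7550 ⇒ V=4.7550 continue | (k=1,j=1): S=80.9408, (K−S)⁺=0.0000, hold=1.5207 ⇒ V=1.5207 continue  boundary S*=-
step 0: (k=0,j=0): S=74.6900, (K−S)⁺=0.0000, hold=2.9900 ⇒ V=2.9900 continue  boundary S*=-

price = 2.9900
boundary = - - - 58.6878 54.1556 58.6878 54.1556 58.6878 63.5994
tree:
2.9900
4.7550 1.5207
7.3440 2.6060 0.6117
10.9622 4.3528 1.1458 0.1620
15.4944 7.0445 2.1084 0.3362 0.0148
19.6767 10.9622 3.7901 0.6957 0.0322 0.0000
23.5359 15.4944 6.5986 1.4355 0.0702 0.0000 0.0000
27.0972 19.6767 10.9622 2.9525 0.1531 0.0000 0.0000 0.0000
30.3834 23.5359 15.4944 6.0506 0.3339 0.0000 0.0000 0.0000 0.0000
33.4158 27.0972 19.6767 10.9622 0.7280 0.0000 0.0000 0.0000 0.0000 0.0000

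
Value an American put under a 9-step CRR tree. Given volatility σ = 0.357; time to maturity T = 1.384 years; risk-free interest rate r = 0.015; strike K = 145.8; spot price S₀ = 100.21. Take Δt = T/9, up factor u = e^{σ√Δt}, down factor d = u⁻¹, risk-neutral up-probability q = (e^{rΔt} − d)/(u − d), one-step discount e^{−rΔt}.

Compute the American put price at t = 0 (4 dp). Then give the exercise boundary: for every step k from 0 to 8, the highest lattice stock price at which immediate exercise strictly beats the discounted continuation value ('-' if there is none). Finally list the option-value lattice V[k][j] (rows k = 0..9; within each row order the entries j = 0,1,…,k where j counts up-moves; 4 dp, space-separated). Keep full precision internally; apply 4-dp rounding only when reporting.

price = 49.0100
boundary = - - 75.7377 65.8435 75.7377 87.1188 75.7377 87.1188 100.2100
tree:
49.0100
59.4207 37.6629
70.0623 47.8674 26.4899
79.9565 58.9009 35.8217 16.2336
88.5582 70.0623 46.7666 23.8157 7.8747
96.0361 79.9565 58.6812 33.7348 12.8927 2.3284
102.5372 88.5582 70.0623 45.7274 20.5526 4.4308 0.0000
108.1890 96.0361 79.9565 58.6812 31.5339 8.4315 0.0000 0.0000
113.1024 102.5372 88.5582 70.0623 45.5900 16.0446 0.0000 0.0000 0.0000
117.3740 108.1890 96.0361 79.9565 58.6812 30.5315 0.0000 0.0000 0.0000 0.0000

Δt=0.15378  u=1.15027  d=0.86936  q=0.47328  discount=0.99770
step 9 (expiry): payoffs max(K−S,0) = 117.3740 108.1890 96.0361 79.9565 58.6812 30.5315 0.0000 0.0000 0.0000 0.0000
step 8: (k=8,j=0): S=32.6976, (K−S)⁺=113.1024, hold=112.7665 ⇒ V=113.1024 exercise | (k=8,j=1): S=43.2628, (K−S)⁺=102.5372, hold=102.2013 ⇒ V=102.5372 exercise | (k=8,j=2): S=57.2418, (K−S)⁺=88.5582, hold=88.2223 ⇒ V=88.5582 exercise | (k=8,j=3): S=75.7377, (K−S)⁺=70.0623, hold=69.7264 ⇒ V=70.0623 exercise | (k=8,j=4): S=100.2100, (K−S)⁺=45.5900, hold=45.2541 ⇒ V=45.5900 exercise | (k=8,j=5): S=132.5897, (K−S)⁺=13.2103, hold=16.0446 ⇒ V=16.0446 continue | (k=8,j=6): S=175.4319, (K−S)⁺=0.0000, hold=0.0000 ⇒ V=0.0000 continue | (k=8,j=7): S=232.1173, (K−S)⁺=0.0000, hold=0.0000 ⇒ V=0.0000 continue | (k=8,j=8): S=307.1187, (K−S)⁺=0.0000, hold=0.0000 ⇒ V=0.0000 continue  boundary S*=100.2100
step 7: (k=7,j=0): S=37.6110, (K−S)⁺=108.1890, hold=107.8530 ⇒ V=108.1890 exercise | (k=7,j=1): S=49.7639, (K−S)⁺=96.0361, hold=95.7002 ⇒ V=96.0361 exercise | (k=7,j=2): S=65.8435, (K−S)⁺=79.9565, hold=79.6206 ⇒ V=79.9565 exercise | (k=7,j=3): S=87.1188, (K−S)⁺=58.6812, hold=58.3453 ⇒ V=58.6812 exercise | (k=7,j=4): S=115.2685, (K−S)⁺=30.5315, hold=31.5339 ⇒ V=31.5339 continue | (k=7,j=5): S=152.5138, (K−S)⁺=0.0000, hold=8.4315 ⇒ V=8.4315 continue | (k=7,j=6): S=201.7939, (K−S)⁺=0.0000, hold=0.0000 ⇒ V=0.0000 continue | (k=7,j=7): S=266.9973, (K−S)⁺=0.0000, hold=0.0000 ⇒ V=0.0000 continue  boundary S*=87.1188
step 6: (k=6,j=0): S=43.2628, (K−S)⁺=102.5372, hold=102.2013 ⇒ V=102.5372 exercise | (k=6,j=1): S=57.2418, (K−S)⁺=88.5582, hold=88.2223 ⇒ V=88.5582 exercise | (k=6,j=2): S=75.7377, (K−S)⁺=70.0623, hold=69.7264 ⇒ V=70.0623 exercise | (k=6,j=3): S=100.2100, (K−S)⁺=45.5900, hold=45.7274 ⇒ V=45.7274 continue | (k=6,j=4): S=132.5897, (K−S)⁺=13.2103, hold=20.5526 ⇒ V=20.5526 continue | (k=6,j=5): S=175.4319, (K−S)⁺=0.0000, hold=4.4308 ⇒ V=4.4308 continue | (k=6,j=6): S=232.1173, (K−S)⁺=0.0000, hold=0.0000 ⇒ V=0.0000 continue  boundary S*=75.7377
step 5: (k=5,j=0): S=49.7639, (K−S)⁺=96.0361, hold=95.7002 ⇒ V=96.0361 exercise | (k=5,j=1): S=65.8435, (K−S)⁺=79.9565, hold=79.6206 ⇒ V=79.9565 exercise | (k=5,j=2): S=87.1188, (K−S)⁺=58.6812, hold=58.4102 ⇒ V=58.6812 exercise | (k=5,j=3): S=115.2685, (K−S)⁺=30.5315, hold=33.7348 ⇒ V=33.7348 continue | (k=5,j=4): S=152.5138, (K−S)⁺=0.0000, hold=12.8927 ⇒ V=12.8927 continue | (k=5,j=5): S=201.7939, (K−S)⁺=0.0000, hold=2.3284 ⇒ V=2.3284 continue  boundary S*=87.1188
step 4: (k=4,j=0): S=57.2418, (K−S)⁺=88.5582, hold=88.2223 ⇒ V=88.5582 exercise | (k=4,j=1): S=75.7377, (K−S)⁺=70.0623, hold=69.7264 ⇒ V=70.0623 exercise | (k=4,j=2): S=100.2100, (K−S)⁺=45.5900, hold=46.7666 ⇒ V=46.7666 continue | (k=4,j=3): S=132.5897, (K−S)⁺=13.2103, hold=23.8157 ⇒ V=23.8157 continue | (k=4,j=4): S=175.4319, (K−S)⁺=0.0000, hold=7.8747 ⇒ V=7.8747 continue  boundary S*=75.7377
step 3: (k=3,j=0): S=65.8435, (K−S)⁺=79.9565, hold=79.6206 ⇒ V=79.9565 exercise | (k=3,j=1): S=87.1188, (K−S)⁺=58.6812, hold=58.9009 ⇒ V=58.9009 continue | (k=3,j=2): S=115.2685, (K−S)⁺=30.5315, hold=35.8217 ⇒ V=35.8217 continue | (k=3,j=3): S=152.5138, (K−S)⁺=0.0000, hold=16.2336 ⇒ V=16.2336 continue  boundary S*=65.8435
step 2: (k=2,j=0): S=75.7377, (K−S)⁺=70.0623, hold=69.8301 ⇒ V=70.0623 exercise | (k=2,j=1): S=100.2100, (K−S)⁺=45.5900, hold=47.8674 ⇒ V=47.8674 continue | (k=2,j=2): S=132.5897, (K−S)⁺=13.2103, hold=26.4899 ⇒ V=26.4899 continue  boundary S*=75.7377
step 1: (k=1,j=0): S=87.1188, (K−S)⁺=58.6812, hold=59.4207 ⇒ V=59.4207 continue | (k=1,j=1): S=115.2685, (K−S)⁺=30.5315, hold=37.6629 ⇒ V=37.6629 continue  boundary S*=-
step 0: (k=0,j=0): S=100.2100, (K−S)⁺=45.5900, hold=49.0100 ⇒ V=49.0100 continue  boundary S*=-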